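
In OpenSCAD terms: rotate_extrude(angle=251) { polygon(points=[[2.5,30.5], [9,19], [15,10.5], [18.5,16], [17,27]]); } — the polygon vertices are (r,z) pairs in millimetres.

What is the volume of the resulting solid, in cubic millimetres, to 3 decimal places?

Volume = 8192.691 mm³

Profile (r,z), 5 vertices: (2.5,30.5) (9,19) (15,10.5) (18.5,16) (17,27)
edge 0: (2.5,30.5)→(9,19)  cross = 2.5·19 − 9·30.5 = -227.0000; (r_i+r_j)·cross = 11.5·-227.0000 = -2610.5000
edge 1: (9,19)→(15,10.5)  cross = 9·10.5 − 15·19 = -190.5000; (r_i+r_j)·cross = 24·-190.5000 = -4572.0000
edge 2: (15,10.5)→(18.5,16)  cross = 15·16 − 18.5·10.5 = 45.7500; (r_i+r_j)·cross = 33.5·45.7500 = 1532.6250
edge 3: (18.5,16)→(17,27)  cross = 18.5·27 − 17·16 = 227.5000; (r_i+r_j)·cross = 35.5·227.5000 = 8076.2500
edge 4: (17,27)→(2.5,30.5)  cross = 17·30.5 − 2.5·27 = 451.0000; (r_i+r_j)·cross = 19.5·451.0000 = 8794.5000
Σcross = 306.7500 → A = |Σcross|/2 = 153.3750 mm²
Σ(r_i+r_j)·cross = 11220.8750 → first moment M = |Σ|/6 = 1870.1458
R_c = M/A = 1870.1458/153.3750 = 12.1933 mm
θ = 251° = 4.380776 rad
V = θ·R_c·A = 4.380776·12.1933·153.3750 = 8192.691 mm³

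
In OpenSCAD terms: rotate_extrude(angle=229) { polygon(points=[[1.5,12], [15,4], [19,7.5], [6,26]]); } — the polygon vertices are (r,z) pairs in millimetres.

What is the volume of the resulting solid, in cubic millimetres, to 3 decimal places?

Volume = 6556.424 mm³

Profile (r,z), 4 vertices: (1.5,12) (15,4) (19,7.5) (6,26)
edge 0: (1.5,12)→(15,4)  cross = 1.5·4 − 15·12 = -174.0000; (r_i+r_j)·cross = 16.5·-174.0000 = -2871.0000
edge 1: (15,4)→(19,7.5)  cross = 15·7.5 − 19·4 = 36.5000; (r_i+r_j)·cross = 34·36.5000 = 1241.0000
edge 2: (19,7.5)→(6,26)  cross = 19·26 − 6·7.5 = 449.0000; (r_i+r_j)·cross = 25·449.0000 = 11225.0000
edge 3: (6,26)→(1.5,12)  cross = 6·12 − 1.5·26 = 33.0000; (r_i+r_j)·cross = 7.5·33.0000 = 247.5000
Σcross = 344.5000 → A = |Σcross|/2 = 172.2500 mm²
Σ(r_i+r_j)·cross = 9842.5000 → first moment M = |Σ|/6 = 1640.4167
R_c = M/A = 1640.4167/172.2500 = 9.5235 mm
θ = 229° = 3.996804 rad
V = θ·R_c·A = 3.996804·9.5235·172.2500 = 6556.424 mm³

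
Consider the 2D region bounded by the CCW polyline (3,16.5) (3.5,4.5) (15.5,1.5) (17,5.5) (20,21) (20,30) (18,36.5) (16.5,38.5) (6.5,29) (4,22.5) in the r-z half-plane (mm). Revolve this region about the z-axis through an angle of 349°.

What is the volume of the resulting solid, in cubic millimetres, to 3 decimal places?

Volume = 33172.163 mm³

Profile (r,z), 10 vertices: (3,16.5) (3.5,4.5) (15.5,1.5) (17,5.5) (20,21) (20,30) (18,36.5) (16.5,38.5) (6.5,29) (4,22.5)
edge 0: (3,16.5)→(3.5,4.5)  cross = 3·4.5 − 3.5·16.5 = -44.2500; (r_i+r_j)·cross = 6.5·-44.2500 = -287.6250
edge 1: (3.5,4.5)→(15.5,1.5)  cross = 3.5·1.5 − 15.5·4.5 = -64.5000; (r_i+r_j)·cross = 19·-64.5000 = -1225.5000
edge 2: (15.5,1.5)→(17,5.5)  cross = 15.5·5.5 − 17·1.5 = 59.7500; (r_i+r_j)·cross = 32.5·59.7500 = 1941.8750
edge 3: (17,5.5)→(20,21)  cross = 17·21 − 20·5.5 = 247.0000; (r_i+r_j)·cross = 37·247.0000 = 9139.0000
edge 4: (20,21)→(20,30)  cross = 20·30 − 20·21 = 180.0000; (r_i+r_j)·cross = 40·180.0000 = 7200.0000
edge 5: (20,30)→(18,36.5)  cross = 20·36.5 − 18·30 = 190.0000; (r_i+r_j)·cross = 38·190.0000 = 7220.0000
edge 6: (18,36.5)→(16.5,38.5)  cross = 18·38.5 − 16.5·36.5 = 90.7500; (r_i+r_j)·cross = 34.5·90.7500 = 3130.8750
edge 7: (16.5,38.5)→(6.5,29)  cross = 16.5·29 − 6.5·38.5 = 228.2500; (r_i+r_j)·cross = 23·228.2500 = 5249.7500
edge 8: (6.5,29)→(4,22.5)  cross = 6.5·22.5 − 4·29 = 30.2500; (r_i+r_j)·cross = 10.5·30.2500 = 317.6250
edge 9: (4,22.5)→(3,16.5)  cross = 4·16.5 − 3·22.5 = -1.5000; (r_i+r_j)·cross = 7·-1.5000 = -10.5000
Σcross = 915.7500 → A = |Σcross|/2 = 457.8750 mm²
Σ(r_i+r_j)·cross = 32675.5000 → first moment M = |Σ|/6 = 5445.9167
R_c = M/A = 5445.9167/457.8750 = 11.8939 mm
θ = 349° = 6.091199 rad
V = θ·R_c·A = 6.091199·11.8939·457.8750 = 33172.163 mm³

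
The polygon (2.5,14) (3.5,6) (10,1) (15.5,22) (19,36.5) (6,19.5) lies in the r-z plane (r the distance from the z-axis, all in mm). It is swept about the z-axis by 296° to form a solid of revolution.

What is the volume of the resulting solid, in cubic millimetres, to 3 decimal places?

Profile (r,z), 6 vertices: (2.5,14) (3.5,6) (10,1) (15.5,22) (19,36.5) (6,19.5)
edge 0: (2.5,14)→(3.5,6)  cross = 2.5·6 − 3.5·14 = -34.0000; (r_i+r_j)·cross = 6·-34.0000 = -204.0000
edge 1: (3.5,6)→(10,1)  cross = 3.5·1 − 10·6 = -56.5000; (r_i+r_j)·cross = 13.5·-56.5000 = -762.7500
edge 2: (10,1)→(15.5,22)  cross = 10·22 − 15.5·1 = 204.5000; (r_i+r_j)·cross = 25.5·204.5000 = 5214.7500
edge 3: (15.5,22)→(19,36.5)  cross = 15.5·36.5 − 19·22 = 147.7500; (r_i+r_j)·cross = 34.5·147.7500 = 5097.3750
edge 4: (19,36.5)→(6,19.5)  cross = 19·19.5 − 6·36.5 = 151.5000; (r_i+r_j)·cross = 25·151.5000 = 3787.5000
edge 5: (6,19.5)→(2.5,14)  cross = 6·14 − 2.5·19.5 = 35.2500; (r_i+r_j)·cross = 8.5·35.2500 = 299.6250
Σcross = 448.5000 → A = |Σcross|/2 = 224.2500 mm²
Σ(r_i+r_j)·cross = 13432.5000 → first moment M = |Σ|/6 = 2238.7500
R_c = M/A = 2238.7500/224.2500 = 9.9833 mm
θ = 296° = 5.166175 rad
V = θ·R_c·A = 5.166175·9.9833·224.2500 = 11565.773 mm³

Volume = 11565.773 mm³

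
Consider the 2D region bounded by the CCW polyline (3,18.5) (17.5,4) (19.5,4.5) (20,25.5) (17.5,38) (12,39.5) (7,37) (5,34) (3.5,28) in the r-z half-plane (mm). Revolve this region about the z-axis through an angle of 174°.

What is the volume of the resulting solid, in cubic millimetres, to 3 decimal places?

Volume = 16348.815 mm³

Profile (r,z), 9 vertices: (3,18.5) (17.5,4) (19.5,4.5) (20,25.5) (17.5,38) (12,39.5) (7,37) (5,34) (3.5,28)
edge 0: (3,18.5)→(17.5,4)  cross = 3·4 − 17.5·18.5 = -311.7500; (r_i+r_j)·cross = 20.5·-311.7500 = -6390.8750
edge 1: (17.5,4)→(19.5,4.5)  cross = 17.5·4.5 − 19.5·4 = 0.7500; (r_i+r_j)·cross = 37·0.7500 = 27.7500
edge 2: (19.5,4.5)→(20,25.5)  cross = 19.5·25.5 − 20·4.5 = 407.2500; (r_i+r_j)·cross = 39.5·407.2500 = 16086.3750
edge 3: (20,25.5)→(17.5,38)  cross = 20·38 − 17.5·25.5 = 313.7500; (r_i+r_j)·cross = 37.5·313.7500 = 11765.6250
edge 4: (17.5,38)→(12,39.5)  cross = 17.5·39.5 − 12·38 = 235.2500; (r_i+r_j)·cross = 29.5·235.2500 = 6939.8750
edge 5: (12,39.5)→(7,37)  cross = 12·37 − 7·39.5 = 167.5000; (r_i+r_j)·cross = 19·167.5000 = 3182.5000
edge 6: (7,37)→(5,34)  cross = 7·34 − 5·37 = 53.0000; (r_i+r_j)·cross = 12·53.0000 = 636.0000
edge 7: (5,34)→(3.5,28)  cross = 5·28 − 3.5·34 = 21.0000; (r_i+r_j)·cross = 8.5·21.0000 = 178.5000
edge 8: (3.5,28)→(3,18.5)  cross = 3.5·18.5 − 3·28 = -19.2500; (r_i+r_j)·cross = 6.5·-19.2500 = -125.1250
Σcross = 867.5000 → A = |Σcross|/2 = 433.7500 mm²
Σ(r_i+r_j)·cross = 32300.6250 → first moment M = |Σ|/6 = 5383.4375
R_c = M/A = 5383.4375/433.7500 = 12.4114 mm
θ = 174° = 3.036873 rad
V = θ·R_c·A = 3.036873·12.4114·433.7500 = 16348.815 mm³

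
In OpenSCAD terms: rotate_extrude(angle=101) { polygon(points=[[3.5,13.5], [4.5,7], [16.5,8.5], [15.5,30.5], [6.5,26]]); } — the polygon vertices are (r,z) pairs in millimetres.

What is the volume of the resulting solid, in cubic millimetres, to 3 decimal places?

Profile (r,z), 5 vertices: (3.5,13.5) (4.5,7) (16.5,8.5) (15.5,30.5) (6.5,26)
edge 0: (3.5,13.5)→(4.5,7)  cross = 3.5·7 − 4.5·13.5 = -36.2500; (r_i+r_j)·cross = 8·-36.2500 = -290.0000
edge 1: (4.5,7)→(16.5,8.5)  cross = 4.5·8.5 − 16.5·7 = -77.2500; (r_i+r_j)·cross = 21·-77.2500 = -1622.2500
edge 2: (16.5,8.5)→(15.5,30.5)  cross = 16.5·30.5 − 15.5·8.5 = 371.5000; (r_i+r_j)·cross = 32·371.5000 = 11888.0000
edge 3: (15.5,30.5)→(6.5,26)  cross = 15.5·26 − 6.5·30.5 = 204.7500; (r_i+r_j)·cross = 22·204.7500 = 4504.5000
edge 4: (6.5,26)→(3.5,13.5)  cross = 6.5·13.5 − 3.5·26 = -3.2500; (r_i+r_j)·cross = 10·-3.2500 = -32.5000
Σcross = 459.5000 → A = |Σcross|/2 = 229.7500 mm²
Σ(r_i+r_j)·cross = 14447.7500 → first moment M = |Σ|/6 = 2407.9583
R_c = M/A = 2407.9583/229.7500 = 10.4808 mm
θ = 101° = 1.762783 rad
V = θ·R_c·A = 1.762783·10.4808·229.7500 = 4244.707 mm³

Volume = 4244.707 mm³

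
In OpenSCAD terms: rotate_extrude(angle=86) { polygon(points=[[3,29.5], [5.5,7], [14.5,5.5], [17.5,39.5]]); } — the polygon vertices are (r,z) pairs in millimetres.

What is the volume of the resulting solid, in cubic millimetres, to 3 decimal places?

Profile (r,z), 4 vertices: (3,29.5) (5.5,7) (14.5,5.5) (17.5,39.5)
edge 0: (3,29.5)→(5.5,7)  cross = 3·7 − 5.5·29.5 = -141.2500; (r_i+r_j)·cross = 8.5·-141.2500 = -1200.6250
edge 1: (5.5,7)→(14.5,5.5)  cross = 5.5·5.5 − 14.5·7 = -71.2500; (r_i+r_j)·cross = 20·-71.2500 = -1425.0000
edge 2: (14.5,5.5)→(17.5,39.5)  cross = 14.5·39.5 − 17.5·5.5 = 476.5000; (r_i+r_j)·cross = 32·476.5000 = 15248.0000
edge 3: (17.5,39.5)→(3,29.5)  cross = 17.5·29.5 − 3·39.5 = 397.7500; (r_i+r_j)·cross = 20.5·397.7500 = 8153.8750
Σcross = 661.7500 → A = |Σcross|/2 = 330.8750 mm²
Σ(r_i+r_j)·cross = 20776.2500 → first moment M = |Σ|/6 = 3462.7083
R_c = M/A = 3462.7083/330.8750 = 10.4653 mm
θ = 86° = 1.500983 rad
V = θ·R_c·A = 1.500983·10.4653·330.8750 = 5197.467 mm³

Volume = 5197.467 mm³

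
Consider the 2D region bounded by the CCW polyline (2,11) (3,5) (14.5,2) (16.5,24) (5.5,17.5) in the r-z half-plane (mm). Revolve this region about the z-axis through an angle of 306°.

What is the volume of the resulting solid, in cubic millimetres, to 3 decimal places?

Profile (r,z), 5 vertices: (2,11) (3,5) (14.5,2) (16.5,24) (5.5,17.5)
edge 0: (2,11)→(3,5)  cross = 2·5 − 3·11 = -23.0000; (r_i+r_j)·cross = 5·-23.0000 = -115.0000
edge 1: (3,5)→(14.5,2)  cross = 3·2 − 14.5·5 = -66.5000; (r_i+r_j)·cross = 17.5·-66.5000 = -1163.7500
edge 2: (14.5,2)→(16.5,24)  cross = 14.5·24 − 16.5·2 = 315.0000; (r_i+r_j)·cross = 31·315.0000 = 9765.0000
edge 3: (16.5,24)→(5.5,17.5)  cross = 16.5·17.5 − 5.5·24 = 156.7500; (r_i+r_j)·cross = 22·156.7500 = 3448.5000
edge 4: (5.5,17.5)→(2,11)  cross = 5.5·11 − 2·17.5 = 25.5000; (r_i+r_j)·cross = 7.5·25.5000 = 191.2500
Σcross = 407.7500 → A = |Σcross|/2 = 203.8750 mm²
Σ(r_i+r_j)·cross = 12126.0000 → first moment M = |Σ|/6 = 2021.0000
R_c = M/A = 2021.0000/203.8750 = 9.9129 mm
θ = 306° = 5.340708 rad
V = θ·R_c·A = 5.340708·9.9129·203.8750 = 10793.570 mm³

Volume = 10793.570 mm³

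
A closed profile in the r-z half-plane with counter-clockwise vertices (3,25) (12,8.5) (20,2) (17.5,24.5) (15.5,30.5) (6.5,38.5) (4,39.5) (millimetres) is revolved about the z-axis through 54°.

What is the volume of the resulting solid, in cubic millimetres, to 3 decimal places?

Profile (r,z), 7 vertices: (3,25) (12,8.5) (20,2) (17.5,24.5) (15.5,30.5) (6.5,38.5) (4,39.5)
edge 0: (3,25)→(12,8.5)  cross = 3·8.5 − 12·25 = -274.5000; (r_i+r_j)·cross = 15·-274.5000 = -4117.5000
edge 1: (12,8.5)→(20,2)  cross = 12·2 − 20·8.5 = -146.0000; (r_i+r_j)·cross = 32·-146.0000 = -4672.0000
edge 2: (20,2)→(17.5,24.5)  cross = 20·24.5 − 17.5·2 = 455.0000; (r_i+r_j)·cross = 37.5·455.0000 = 17062.5000
edge 3: (17.5,24.5)→(15.5,30.5)  cross = 17.5·30.5 − 15.5·24.5 = 154.0000; (r_i+r_j)·cross = 33·154.0000 = 5082.0000
edge 4: (15.5,30.5)→(6.5,38.5)  cross = 15.5·38.5 − 6.5·30.5 = 398.5000; (r_i+r_j)·cross = 22·398.5000 = 8767.0000
edge 5: (6.5,38.5)→(4,39.5)  cross = 6.5·39.5 − 4·38.5 = 102.7500; (r_i+r_j)·cross = 10.5·102.7500 = 1078.8750
edge 6: (4,39.5)→(3,25)  cross = 4·25 − 3·39.5 = -18.5000; (r_i+r_j)·cross = 7·-18.5000 = -129.5000
Σcross = 671.2500 → A = |Σcross|/2 = 335.6250 mm²
Σ(r_i+r_j)·cross = 23071.3750 → first moment M = |Σ|/6 = 3845.2292
R_c = M/A = 3845.2292/335.6250 = 11.4569 mm
θ = 54° = 0.942478 rad
V = θ·R_c·A = 0.942478·11.4569·335.6250 = 3624.043 mm³

Volume = 3624.043 mm³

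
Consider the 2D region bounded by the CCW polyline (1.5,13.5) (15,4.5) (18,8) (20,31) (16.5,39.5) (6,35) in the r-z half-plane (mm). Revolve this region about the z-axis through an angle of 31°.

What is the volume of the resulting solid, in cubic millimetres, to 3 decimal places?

Profile (r,z), 6 vertices: (1.5,13.5) (15,4.5) (18,8) (20,31) (16.5,39.5) (6,35)
edge 0: (1.5,13.5)→(15,4.5)  cross = 1.5·4.5 − 15·13.5 = -195.7500; (r_i+r_j)·cross = 16.5·-195.7500 = -3229.8750
edge 1: (15,4.5)→(18,8)  cross = 15·8 − 18·4.5 = 39.0000; (r_i+r_j)·cross = 33·39.0000 = 1287.0000
edge 2: (18,8)→(20,31)  cross = 18·31 − 20·8 = 398.0000; (r_i+r_j)·cross = 38·398.0000 = 15124.0000
edge 3: (20,31)→(16.5,39.5)  cross = 20·39.5 − 16.5·31 = 278.5000; (r_i+r_j)·cross = 36.5·278.5000 = 10165.2500
edge 4: (16.5,39.5)→(6,35)  cross = 16.5·35 − 6·39.5 = 340.5000; (r_i+r_j)·cross = 22.5·340.5000 = 7661.2500
edge 5: (6,35)→(1.5,13.5)  cross = 6·13.5 − 1.5·35 = 28.5000; (r_i+r_j)·cross = 7.5·28.5000 = 213.7500
Σcross = 888.7500 → A = |Σcross|/2 = 444.3750 mm²
Σ(r_i+r_j)·cross = 31221.3750 → first moment M = |Σ|/6 = 5203.5625
R_c = M/A = 5203.5625/444.3750 = 11.7098 mm
θ = 31° = 0.541052 rad
V = θ·R_c·A = 0.541052·11.7098·444.3750 = 2815.398 mm³

Volume = 2815.398 mm³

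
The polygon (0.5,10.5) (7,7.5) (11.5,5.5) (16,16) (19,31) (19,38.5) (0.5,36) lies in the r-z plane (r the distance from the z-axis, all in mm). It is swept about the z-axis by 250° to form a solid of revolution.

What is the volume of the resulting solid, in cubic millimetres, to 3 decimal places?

Profile (r,z), 7 vertices: (0.5,10.5) (7,7.5) (11.5,5.5) (16,16) (19,31) (19,38.5) (0.5,36)
edge 0: (0.5,10.5)→(7,7.5)  cross = 0.5·7.5 − 7·10.5 = -69.7500; (r_i+r_j)·cross = 7.5·-69.7500 = -523.1250
edge 1: (7,7.5)→(11.5,5.5)  cross = 7·5.5 − 11.5·7.5 = -47.7500; (r_i+r_j)·cross = 18.5·-47.7500 = -883.3750
edge 2: (11.5,5.5)→(16,16)  cross = 11.5·16 − 16·5.5 = 96.0000; (r_i+r_j)·cross = 27.5·96.0000 = 2640.0000
edge 3: (16,16)→(19,31)  cross = 16·31 − 19·16 = 192.0000; (r_i+r_j)·cross = 35·192.0000 = 6720.0000
edge 4: (19,31)→(19,38.5)  cross = 19·38.5 − 19·31 = 142.5000; (r_i+r_j)·cross = 38·142.5000 = 5415.0000
edge 5: (19,38.5)→(0.5,36)  cross = 19·36 − 0.5·38.5 = 664.7500; (r_i+r_j)·cross = 19.5·664.7500 = 12962.6250
edge 6: (0.5,36)→(0.5,10.5)  cross = 0.5·10.5 − 0.5·36 = -12.7500; (r_i+r_j)·cross = 1·-12.7500 = -12.7500
Σcross = 965.0000 → A = |Σcross|/2 = 482.5000 mm²
Σ(r_i+r_j)·cross = 26318.3750 → first moment M = |Σ|/6 = 4386.3958
R_c = M/A = 4386.3958/482.5000 = 9.0910 mm
θ = 250° = 4.363323 rad
V = θ·R_c·A = 4.363323·9.0910·482.5000 = 19139.262 mm³

Volume = 19139.262 mm³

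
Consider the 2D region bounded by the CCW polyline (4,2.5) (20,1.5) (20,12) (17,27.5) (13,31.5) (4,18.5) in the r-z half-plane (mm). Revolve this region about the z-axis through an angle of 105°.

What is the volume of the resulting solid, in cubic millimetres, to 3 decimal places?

Profile (r,z), 6 vertices: (4,2.5) (20,1.5) (20,12) (17,27.5) (13,31.5) (4,18.5)
edge 0: (4,2.5)→(20,1.5)  cross = 4·1.5 − 20·2.5 = -44.0000; (r_i+r_j)·cross = 24·-44.0000 = -1056.0000
edge 1: (20,1.5)→(20,12)  cross = 20·12 − 20·1.5 = 210.0000; (r_i+r_j)·cross = 40·210.0000 = 8400.0000
edge 2: (20,12)→(17,27.5)  cross = 20·27.5 − 17·12 = 346.0000; (r_i+r_j)·cross = 37·346.0000 = 12802.0000
edge 3: (17,27.5)→(13,31.5)  cross = 17·31.5 − 13·27.5 = 178.0000; (r_i+r_j)·cross = 30·178.0000 = 5340.0000
edge 4: (13,31.5)→(4,18.5)  cross = 13·18.5 − 4·31.5 = 114.5000; (r_i+r_j)·cross = 17·114.5000 = 1946.5000
edge 5: (4,18.5)→(4,2.5)  cross = 4·2.5 − 4·18.5 = -64.0000; (r_i+r_j)·cross = 8·-64.0000 = -512.0000
Σcross = 740.5000 → A = |Σcross|/2 = 370.2500 mm²
Σ(r_i+r_j)·cross = 26920.5000 → first moment M = |Σ|/6 = 4486.7500
R_c = M/A = 4486.7500/370.2500 = 12.1182 mm
θ = 105° = 1.832596 rad
V = θ·R_c·A = 1.832596·12.1182·370.2500 = 8222.399 mm³

Volume = 8222.399 mm³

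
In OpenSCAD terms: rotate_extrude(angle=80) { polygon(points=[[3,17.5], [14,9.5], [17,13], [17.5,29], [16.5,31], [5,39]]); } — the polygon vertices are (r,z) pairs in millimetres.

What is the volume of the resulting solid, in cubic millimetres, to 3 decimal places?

Volume = 4318.526 mm³

Profile (r,z), 6 vertices: (3,17.5) (14,9.5) (17,13) (17.5,29) (16.5,31) (5,39)
edge 0: (3,17.5)→(14,9.5)  cross = 3·9.5 − 14·17.5 = -216.5000; (r_i+r_j)·cross = 17·-216.5000 = -3680.5000
edge 1: (14,9.5)→(17,13)  cross = 14·13 − 17·9.5 = 20.5000; (r_i+r_j)·cross = 31·20.5000 = 635.5000
edge 2: (17,13)→(17.5,29)  cross = 17·29 − 17.5·13 = 265.5000; (r_i+r_j)·cross = 34.5·265.5000 = 9159.7500
edge 3: (17.5,29)→(16.5,31)  cross = 17.5·31 − 16.5·29 = 64.0000; (r_i+r_j)·cross = 34·64.0000 = 2176.0000
edge 4: (16.5,31)→(5,39)  cross = 16.5·39 − 5·31 = 488.5000; (r_i+r_j)·cross = 21.5·488.5000 = 10502.7500
edge 5: (5,39)→(3,17.5)  cross = 5·17.5 − 3·39 = -29.5000; (r_i+r_j)·cross = 8·-29.5000 = -236.0000
Σcross = 592.5000 → A = |Σcross|/2 = 296.2500 mm²
Σ(r_i+r_j)·cross = 18557.5000 → first moment M = |Σ|/6 = 3092.9167
R_c = M/A = 3092.9167/296.2500 = 10.4402 mm
θ = 80° = 1.396263 rad
V = θ·R_c·A = 1.396263·10.4402·296.2500 = 4318.526 mm³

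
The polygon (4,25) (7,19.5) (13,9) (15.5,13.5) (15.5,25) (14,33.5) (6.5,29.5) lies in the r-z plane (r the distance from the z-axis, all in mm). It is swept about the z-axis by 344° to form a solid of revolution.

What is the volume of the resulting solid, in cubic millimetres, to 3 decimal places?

Volume = 11144.800 mm³

Profile (r,z), 7 vertices: (4,25) (7,19.5) (13,9) (15.5,13.5) (15.5,25) (14,33.5) (6.5,29.5)
edge 0: (4,25)→(7,19.5)  cross = 4·19.5 − 7·25 = -97.0000; (r_i+r_j)·cross = 11·-97.0000 = -1067.0000
edge 1: (7,19.5)→(13,9)  cross = 7·9 − 13·19.5 = -190.5000; (r_i+r_j)·cross = 20·-190.5000 = -3810.0000
edge 2: (13,9)→(15.5,13.5)  cross = 13·13.5 − 15.5·9 = 36.0000; (r_i+r_j)·cross = 28.5·36.0000 = 1026.0000
edge 3: (15.5,13.5)→(15.5,25)  cross = 15.5·25 − 15.5·13.5 = 178.2500; (r_i+r_j)·cross = 31·178.2500 = 5525.7500
edge 4: (15.5,25)→(14,33.5)  cross = 15.5·33.5 − 14·25 = 169.2500; (r_i+r_j)·cross = 29.5·169.2500 = 4992.8750
edge 5: (14,33.5)→(6.5,29.5)  cross = 14·29.5 − 6.5·33.5 = 195.2500; (r_i+r_j)·cross = 20.5·195.2500 = 4002.6250
edge 6: (6.5,29.5)→(4,25)  cross = 6.5·25 − 4·29.5 = 44.5000; (r_i+r_j)·cross = 10.5·44.5000 = 467.2500
Σcross = 335.7500 → A = |Σcross|/2 = 167.8750 mm²
Σ(r_i+r_j)·cross = 11137.5000 → first moment M = |Σ|/6 = 1856.2500
R_c = M/A = 1856.2500/167.8750 = 11.0573 mm
θ = 344° = 6.003933 rad
V = θ·R_c·A = 6.003933·11.0573·167.8750 = 11144.800 mm³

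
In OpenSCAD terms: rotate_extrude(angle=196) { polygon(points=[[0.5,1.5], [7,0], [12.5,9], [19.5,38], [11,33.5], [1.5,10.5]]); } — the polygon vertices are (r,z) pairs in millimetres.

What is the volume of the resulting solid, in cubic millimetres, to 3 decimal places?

Profile (r,z), 6 vertices: (0.5,1.5) (7,0) (12.5,9) (19.5,38) (11,33.5) (1.5,10.5)
edge 0: (0.5,1.5)→(7,0)  cross = 0.5·0 − 7·1.5 = -10.5000; (r_i+r_j)·cross = 7.5·-10.5000 = -78.7500
edge 1: (7,0)→(12.5,9)  cross = 7·9 − 12.5·0 = 63.0000; (r_i+r_j)·cross = 19.5·63.0000 = 1228.5000
edge 2: (12.5,9)→(19.5,38)  cross = 12.5·38 − 19.5·9 = 299.5000; (r_i+r_j)·cross = 32·299.5000 = 9584.0000
edge 3: (19.5,38)→(11,33.5)  cross = 19.5·33.5 − 11·38 = 235.2500; (r_i+r_j)·cross = 30.5·235.2500 = 7175.1250
edge 4: (11,33.5)→(1.5,10.5)  cross = 11·10.5 − 1.5·33.5 = 65.2500; (r_i+r_j)·cross = 12.5·65.2500 = 815.6250
edge 5: (1.5,10.5)→(0.5,1.5)  cross = 1.5·1.5 − 0.5·10.5 = -3.0000; (r_i+r_j)·cross = 2·-3.0000 = -6.0000
Σcross = 649.5000 → A = |Σcross|/2 = 324.7500 mm²
Σ(r_i+r_j)·cross = 18718.5000 → first moment M = |Σ|/6 = 3119.7500
R_c = M/A = 3119.7500/324.7500 = 9.6066 mm
θ = 196° = 3.420845 rad
V = θ·R_c·A = 3.420845·9.6066·324.7500 = 10672.182 mm³

Volume = 10672.182 mm³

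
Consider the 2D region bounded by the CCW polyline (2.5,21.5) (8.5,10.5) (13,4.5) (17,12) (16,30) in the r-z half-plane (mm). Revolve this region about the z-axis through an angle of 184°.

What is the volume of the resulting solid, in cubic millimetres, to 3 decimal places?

Profile (r,z), 5 vertices: (2.5,21.5) (8.5,10.5) (13,4.5) (17,12) (16,30)
edge 0: (2.5,21.5)→(8.5,10.5)  cross = 2.5·10.5 − 8.5·21.5 = -156.5000; (r_i+r_j)·cross = 11·-156.5000 = -1721.5000
edge 1: (8.5,10.5)→(13,4.5)  cross = 8.5·4.5 − 13·10.5 = -98.2500; (r_i+r_j)·cross = 21.5·-98.2500 = -2112.3750
edge 2: (13,4.5)→(17,12)  cross = 13·12 − 17·4.5 = 79.5000; (r_i+r_j)·cross = 30·79.5000 = 2385.0000
edge 3: (17,12)→(16,30)  cross = 17·30 − 16·12 = 318.0000; (r_i+r_j)·cross = 33·318.0000 = 10494.0000
edge 4: (16,30)→(2.5,21.5)  cross = 16·21.5 − 2.5·30 = 269.0000; (r_i+r_j)·cross = 18.5·269.0000 = 4976.5000
Σcross = 411.7500 → A = |Σcross|/2 = 205.8750 mm²
Σ(r_i+r_j)·cross = 14021.6250 → first moment M = |Σ|/6 = 2336.9375
R_c = M/A = 2336.9375/205.8750 = 11.3512 mm
θ = 184° = 3.211406 rad
V = θ·R_c·A = 3.211406·11.3512·205.8750 = 7504.855 mm³

Volume = 7504.855 mm³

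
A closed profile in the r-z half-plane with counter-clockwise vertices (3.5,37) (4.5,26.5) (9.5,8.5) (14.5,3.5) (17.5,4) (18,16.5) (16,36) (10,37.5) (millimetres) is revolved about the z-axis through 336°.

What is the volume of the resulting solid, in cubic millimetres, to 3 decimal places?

Profile (r,z), 8 vertices: (3.5,37) (4.5,26.5) (9.5,8.5) (14.5,3.5) (17.5,4) (18,16.5) (16,36) (10,37.5)
edge 0: (3.5,37)→(4.5,26.5)  cross = 3.5·26.5 − 4.5·37 = -73.7500; (r_i+r_j)·cross = 8·-73.7500 = -590.0000
edge 1: (4.5,26.5)→(9.5,8.5)  cross = 4.5·8.5 − 9.5·26.5 = -213.5000; (r_i+r_j)·cross = 14·-213.5000 = -2989.0000
edge 2: (9.5,8.5)→(14.5,3.5)  cross = 9.5·3.5 − 14.5·8.5 = -90.0000; (r_i+r_j)·cross = 24·-90.0000 = -2160.0000
edge 3: (14.5,3.5)→(17.5,4)  cross = 14.5·4 − 17.5·3.5 = -3.2500; (r_i+r_j)·cross = 32·-3.2500 = -104.0000
edge 4: (17.5,4)→(18,16.5)  cross = 17.5·16.5 − 18·4 = 216.7500; (r_i+r_j)·cross = 35.5·216.7500 = 7694.6250
edge 5: (18,16.5)→(16,36)  cross = 18·36 − 16·16.5 = 384.0000; (r_i+r_j)·cross = 34·384.0000 = 13056.0000
edge 6: (16,36)→(10,37.5)  cross = 16·37.5 − 10·36 = 240.0000; (r_i+r_j)·cross = 26·240.0000 = 6240.0000
edge 7: (10,37.5)→(3.5,37)  cross = 10·37 − 3.5·37.5 = 238.7500; (r_i+r_j)·cross = 13.5·238.7500 = 3223.1250
Σcross = 699.0000 → A = |Σcross|/2 = 349.5000 mm²
Σ(r_i+r_j)·cross = 24370.7500 → first moment M = |Σ|/6 = 4061.7917
R_c = M/A = 4061.7917/349.5000 = 11.6217 mm
θ = 336° = 5.864306 rad
V = θ·R_c·A = 5.864306·11.6217·349.5000 = 23819.590 mm³

Volume = 23819.590 mm³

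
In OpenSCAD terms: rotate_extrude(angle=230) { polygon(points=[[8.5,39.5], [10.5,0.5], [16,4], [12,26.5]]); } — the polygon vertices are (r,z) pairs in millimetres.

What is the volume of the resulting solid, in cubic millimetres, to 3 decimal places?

Volume = 5839.992 mm³

Profile (r,z), 4 vertices: (8.5,39.5) (10.5,0.5) (16,4) (12,26.5)
edge 0: (8.5,39.5)→(10.5,0.5)  cross = 8.5·0.5 − 10.5·39.5 = -410.5000; (r_i+r_j)·cross = 19·-410.5000 = -7799.5000
edge 1: (10.5,0.5)→(16,4)  cross = 10.5·4 − 16·0.5 = 34.0000; (r_i+r_j)·cross = 26.5·34.0000 = 901.0000
edge 2: (16,4)→(12,26.5)  cross = 16·26.5 − 12·4 = 376.0000; (r_i+r_j)·cross = 28·376.0000 = 10528.0000
edge 3: (12,26.5)→(8.5,39.5)  cross = 12·39.5 − 8.5·26.5 = 248.7500; (r_i+r_j)·cross = 20.5·248.7500 = 5099.3750
Σcross = 248.2500 → A = |Σcross|/2 = 124.1250 mm²
Σ(r_i+r_j)·cross = 8728.8750 → first moment M = |Σ|/6 = 1454.8125
R_c = M/A = 1454.8125/124.1250 = 11.7205 mm
θ = 230° = 4.014257 rad
V = θ·R_c·A = 4.014257·11.7205·124.1250 = 5839.992 mm³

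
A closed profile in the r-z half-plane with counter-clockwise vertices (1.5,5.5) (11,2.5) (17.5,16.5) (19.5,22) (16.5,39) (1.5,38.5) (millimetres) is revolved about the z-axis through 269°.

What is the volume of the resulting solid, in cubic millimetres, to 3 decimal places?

Volume = 23552.732 mm³

Profile (r,z), 6 vertices: (1.5,5.5) (11,2.5) (17.5,16.5) (19.5,22) (16.5,39) (1.5,38.5)
edge 0: (1.5,5.5)→(11,2.5)  cross = 1.5·2.5 − 11·5.5 = -56.7500; (r_i+r_j)·cross = 12.5·-56.7500 = -709.3750
edge 1: (11,2.5)→(17.5,16.5)  cross = 11·16.5 − 17.5·2.5 = 137.7500; (r_i+r_j)·cross = 28.5·137.7500 = 3925.8750
edge 2: (17.5,16.5)→(19.5,22)  cross = 17.5·22 − 19.5·16.5 = 63.2500; (r_i+r_j)·cross = 37·63.2500 = 2340.2500
edge 3: (19.5,22)→(16.5,39)  cross = 19.5·39 − 16.5·22 = 397.5000; (r_i+r_j)·cross = 36·397.5000 = 14310.0000
edge 4: (16.5,39)→(1.5,38.5)  cross = 16.5·38.5 − 1.5·39 = 576.7500; (r_i+r_j)·cross = 18·576.7500 = 10381.5000
edge 5: (1.5,38.5)→(1.5,5.5)  cross = 1.5·5.5 − 1.5·38.5 = -49.5000; (r_i+r_j)·cross = 3·-49.5000 = -148.5000
Σcross = 1069.0000 → A = |Σcross|/2 = 534.5000 mm²
Σ(r_i+r_j)·cross = 30099.7500 → first moment M = |Σ|/6 = 5016.6250
R_c = M/A = 5016.6250/534.5000 = 9.3856 mm
θ = 269° = 4.694936 rad
V = θ·R_c·A = 4.694936·9.3856·534.5000 = 23552.732 mm³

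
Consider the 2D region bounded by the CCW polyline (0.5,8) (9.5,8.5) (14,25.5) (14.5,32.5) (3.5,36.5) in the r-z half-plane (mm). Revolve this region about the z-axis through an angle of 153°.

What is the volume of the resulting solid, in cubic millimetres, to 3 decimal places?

Volume = 5397.007 mm³

Profile (r,z), 5 vertices: (0.5,8) (9.5,8.5) (14,25.5) (14.5,32.5) (3.5,36.5)
edge 0: (0.5,8)→(9.5,8.5)  cross = 0.5·8.5 − 9.5·8 = -71.7500; (r_i+r_j)·cross = 10·-71.7500 = -717.5000
edge 1: (9.5,8.5)→(14,25.5)  cross = 9.5·25.5 − 14·8.5 = 123.2500; (r_i+r_j)·cross = 23.5·123.2500 = 2896.3750
edge 2: (14,25.5)→(14.5,32.5)  cross = 14·32.5 − 14.5·25.5 = 85.2500; (r_i+r_j)·cross = 28.5·85.2500 = 2429.6250
edge 3: (14.5,32.5)→(3.5,36.5)  cross = 14.5·36.5 − 3.5·32.5 = 415.5000; (r_i+r_j)·cross = 18·415.5000 = 7479.0000
edge 4: (3.5,36.5)→(0.5,8)  cross = 3.5·8 − 0.5·36.5 = 9.7500; (r_i+r_j)·cross = 4·9.7500 = 39.0000
Σcross = 562.0000 → A = |Σcross|/2 = 281.0000 mm²
Σ(r_i+r_j)·cross = 12126.5000 → first moment M = |Σ|/6 = 2021.0833
R_c = M/A = 2021.0833/281.0000 = 7.1925 mm
θ = 153° = 2.670354 rad
V = θ·R_c·A = 2.670354·7.1925·281.0000 = 5397.007 mm³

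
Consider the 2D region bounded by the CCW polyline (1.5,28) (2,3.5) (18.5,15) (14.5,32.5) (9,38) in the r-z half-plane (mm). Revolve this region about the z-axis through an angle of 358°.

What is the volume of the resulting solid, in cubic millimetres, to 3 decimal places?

Profile (r,z), 5 vertices: (1.5,28) (2,3.5) (18.5,15) (14.5,32.5) (9,38)
edge 0: (1.5,28)→(2,3.5)  cross = 1.5·3.5 − 2·28 = -50.7500; (r_i+r_j)·cross = 3.5·-50.7500 = -177.6250
edge 1: (2,3.5)→(18.5,15)  cross = 2·15 − 18.5·3.5 = -34.7500; (r_i+r_j)·cross = 20.5·-34.7500 = -712.3750
edge 2: (18.5,15)→(14.5,32.5)  cross = 18.5·32.5 − 14.5·15 = 383.7500; (r_i+r_j)·cross = 33·383.7500 = 12663.7500
edge 3: (14.5,32.5)→(9,38)  cross = 14.5·38 − 9·32.5 = 258.5000; (r_i+r_j)·cross = 23.5·258.5000 = 6074.7500
edge 4: (9,38)→(1.5,28)  cross = 9·28 − 1.5·38 = 195.0000; (r_i+r_j)·cross = 10.5·195.0000 = 2047.5000
Σcross = 751.7500 → A = |Σcross|/2 = 375.8750 mm²
Σ(r_i+r_j)·cross = 19896.0000 → first moment M = |Σ|/6 = 3316.0000
R_c = M/A = 3316.0000/375.8750 = 8.8221 mm
θ = 358° = 6.248279 rad
V = θ·R_c·A = 6.248279·8.8221·375.8750 = 20719.292 mm³

Volume = 20719.292 mm³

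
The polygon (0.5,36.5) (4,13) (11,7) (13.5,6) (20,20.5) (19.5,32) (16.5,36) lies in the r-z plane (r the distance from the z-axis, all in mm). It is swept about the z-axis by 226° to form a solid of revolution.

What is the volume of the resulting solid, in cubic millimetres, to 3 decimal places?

Volume = 18332.626 mm³

Profile (r,z), 7 vertices: (0.5,36.5) (4,13) (11,7) (13.5,6) (20,20.5) (19.5,32) (16.5,36)
edge 0: (0.5,36.5)→(4,13)  cross = 0.5·13 − 4·36.5 = -139.5000; (r_i+r_j)·cross = 4.5·-139.5000 = -627.7500
edge 1: (4,13)→(11,7)  cross = 4·7 − 11·13 = -115.0000; (r_i+r_j)·cross = 15·-115.0000 = -1725.0000
edge 2: (11,7)→(13.5,6)  cross = 11·6 − 13.5·7 = -28.5000; (r_i+r_j)·cross = 24.5·-28.5000 = -698.2500
edge 3: (13.5,6)→(20,20.5)  cross = 13.5·20.5 − 20·6 = 156.7500; (r_i+r_j)·cross = 33.5·156.7500 = 5251.1250
edge 4: (20,20.5)→(19.5,32)  cross = 20·32 − 19.5·20.5 = 240.2500; (r_i+r_j)·cross = 39.5·240.2500 = 9489.8750
edge 5: (19.5,32)→(16.5,36)  cross = 19.5·36 − 16.5·32 = 174.0000; (r_i+r_j)·cross = 36·174.0000 = 6264.0000
edge 6: (16.5,36)→(0.5,36.5)  cross = 16.5·36.5 − 0.5·36 = 584.2500; (r_i+r_j)·cross = 17·584.2500 = 9932.2500
Σcross = 872.2500 → A = |Σcross|/2 = 436.1250 mm²
Σ(r_i+r_j)·cross = 27886.2500 → first moment M = |Σ|/6 = 4647.7083
R_c = M/A = 4647.7083/436.1250 = 10.6568 mm
θ = 226° = 3.944444 rad
V = θ·R_c·A = 3.944444·10.6568·436.1250 = 18332.626 mm³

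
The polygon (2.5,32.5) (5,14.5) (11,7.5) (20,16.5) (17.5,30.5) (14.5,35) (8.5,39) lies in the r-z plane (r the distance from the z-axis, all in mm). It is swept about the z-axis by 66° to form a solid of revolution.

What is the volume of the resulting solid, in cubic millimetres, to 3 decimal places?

Volume = 4550.601 mm³

Profile (r,z), 7 vertices: (2.5,32.5) (5,14.5) (11,7.5) (20,16.5) (17.5,30.5) (14.5,35) (8.5,39)
edge 0: (2.5,32.5)→(5,14.5)  cross = 2.5·14.5 − 5·32.5 = -126.2500; (r_i+r_j)·cross = 7.5·-126.2500 = -946.8750
edge 1: (5,14.5)→(11,7.5)  cross = 5·7.5 − 11·14.5 = -122.0000; (r_i+r_j)·cross = 16·-122.0000 = -1952.0000
edge 2: (11,7.5)→(20,16.5)  cross = 11·16.5 − 20·7.5 = 31.5000; (r_i+r_j)·cross = 31·31.5000 = 976.5000
edge 3: (20,16.5)→(17.5,30.5)  cross = 20·30.5 − 17.5·16.5 = 321.2500; (r_i+r_j)·cross = 37.5·321.2500 = 12046.8750
edge 4: (17.5,30.5)→(14.5,35)  cross = 17.5·35 − 14.5·30.5 = 170.2500; (r_i+r_j)·cross = 32·170.2500 = 5448.0000
edge 5: (14.5,35)→(8.5,39)  cross = 14.5·39 − 8.5·35 = 268.0000; (r_i+r_j)·cross = 23·268.0000 = 6164.0000
edge 6: (8.5,39)→(2.5,32.5)  cross = 8.5·32.5 − 2.5·39 = 178.7500; (r_i+r_j)·cross = 11·178.7500 = 1966.2500
Σcross = 721.5000 → A = |Σcross|/2 = 360.7500 mm²
Σ(r_i+r_j)·cross = 23702.7500 → first moment M = |Σ|/6 = 3950.4583
R_c = M/A = 3950.4583/360.7500 = 10.9507 mm
θ = 66° = 1.151917 rad
V = θ·R_c·A = 1.151917·10.9507·360.7500 = 4550.601 mm³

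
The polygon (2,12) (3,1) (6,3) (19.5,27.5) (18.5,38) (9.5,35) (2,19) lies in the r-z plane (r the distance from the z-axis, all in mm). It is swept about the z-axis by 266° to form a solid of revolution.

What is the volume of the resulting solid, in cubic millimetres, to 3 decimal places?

Volume = 15966.592 mm³

Profile (r,z), 7 vertices: (2,12) (3,1) (6,3) (19.5,27.5) (18.5,38) (9.5,35) (2,19)
edge 0: (2,12)→(3,1)  cross = 2·1 − 3·12 = -34.0000; (r_i+r_j)·cross = 5·-34.0000 = -170.0000
edge 1: (3,1)→(6,3)  cross = 3·3 − 6·1 = 3.0000; (r_i+r_j)·cross = 9·3.0000 = 27.0000
edge 2: (6,3)→(19.5,27.5)  cross = 6·27.5 − 19.5·3 = 106.5000; (r_i+r_j)·cross = 25.5·106.5000 = 2715.7500
edge 3: (19.5,27.5)→(18.5,38)  cross = 19.5·38 − 18.5·27.5 = 232.2500; (r_i+r_j)·cross = 38·232.2500 = 8825.5000
edge 4: (18.5,38)→(9.5,35)  cross = 18.5·35 − 9.5·38 = 286.5000; (r_i+r_j)·cross = 28·286.5000 = 8022.0000
edge 5: (9.5,35)→(2,19)  cross = 9.5·19 − 2·35 = 110.5000; (r_i+r_j)·cross = 11.5·110.5000 = 1270.7500
edge 6: (2,19)→(2,12)  cross = 2·12 − 2·19 = -14.0000; (r_i+r_j)·cross = 4·-14.0000 = -56.0000
Σcross = 690.7500 → A = |Σcross|/2 = 345.3750 mm²
Σ(r_i+r_j)·cross = 20635.0000 → first moment M = |Σ|/6 = 3439.1667
R_c = M/A = 3439.1667/345.3750 = 9.9578 mm
θ = 266° = 4.642576 rad
V = θ·R_c·A = 4.642576·9.9578·345.3750 = 15966.592 mm³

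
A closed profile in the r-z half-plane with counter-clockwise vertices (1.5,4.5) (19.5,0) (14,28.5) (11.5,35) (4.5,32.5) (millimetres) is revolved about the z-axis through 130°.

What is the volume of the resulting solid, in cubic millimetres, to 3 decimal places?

Volume = 9151.816 mm³

Profile (r,z), 5 vertices: (1.5,4.5) (19.5,0) (14,28.5) (11.5,35) (4.5,32.5)
edge 0: (1.5,4.5)→(19.5,0)  cross = 1.5·0 − 19.5·4.5 = -87.7500; (r_i+r_j)·cross = 21·-87.7500 = -1842.7500
edge 1: (19.5,0)→(14,28.5)  cross = 19.5·28.5 − 14·0 = 555.7500; (r_i+r_j)·cross = 33.5·555.7500 = 18617.6250
edge 2: (14,28.5)→(11.5,35)  cross = 14·35 − 11.5·28.5 = 162.2500; (r_i+r_j)·cross = 25.5·162.2500 = 4137.3750
edge 3: (11.5,35)→(4.5,32.5)  cross = 11.5·32.5 − 4.5·35 = 216.2500; (r_i+r_j)·cross = 16·216.2500 = 3460.0000
edge 4: (4.5,32.5)→(1.5,4.5)  cross = 4.5·4.5 − 1.5·32.5 = -28.5000; (r_i+r_j)·cross = 6·-28.5000 = -171.0000
Σcross = 818.0000 → A = |Σcross|/2 = 409.0000 mm²
Σ(r_i+r_j)·cross = 24201.2500 → first moment M = |Σ|/6 = 4033.5417
R_c = M/A = 4033.5417/409.0000 = 9.8620 mm
θ = 130° = 2.268928 rad
V = θ·R_c·A = 2.268928·9.8620·409.0000 = 9151.816 mm³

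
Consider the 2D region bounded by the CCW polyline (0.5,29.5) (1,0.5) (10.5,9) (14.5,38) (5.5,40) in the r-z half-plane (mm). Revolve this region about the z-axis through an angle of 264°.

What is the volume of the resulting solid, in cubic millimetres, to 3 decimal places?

Volume = 11507.846 mm³

Profile (r,z), 5 vertices: (0.5,29.5) (1,0.5) (10.5,9) (14.5,38) (5.5,40)
edge 0: (0.5,29.5)→(1,0.5)  cross = 0.5·0.5 − 1·29.5 = -29.2500; (r_i+r_j)·cross = 1.5·-29.2500 = -43.8750
edge 1: (1,0.5)→(10.5,9)  cross = 1·9 − 10.5·0.5 = 3.7500; (r_i+r_j)·cross = 11.5·3.7500 = 43.1250
edge 2: (10.5,9)→(14.5,38)  cross = 10.5·38 − 14.5·9 = 268.5000; (r_i+r_j)·cross = 25·268.5000 = 6712.5000
edge 3: (14.5,38)→(5.5,40)  cross = 14.5·40 − 5.5·38 = 371.0000; (r_i+r_j)·cross = 20·371.0000 = 7420.0000
edge 4: (5.5,40)→(0.5,29.5)  cross = 5.5·29.5 − 0.5·40 = 142.2500; (r_i+r_j)·cross = 6·142.2500 = 853.5000
Σcross = 756.2500 → A = |Σcross|/2 = 378.1250 mm²
Σ(r_i+r_j)·cross = 14985.2500 → first moment M = |Σ|/6 = 2497.5417
R_c = M/A = 2497.5417/378.1250 = 6.6051 mm
θ = 264° = 4.607669 rad
V = θ·R_c·A = 4.607669·6.6051·378.1250 = 11507.846 mm³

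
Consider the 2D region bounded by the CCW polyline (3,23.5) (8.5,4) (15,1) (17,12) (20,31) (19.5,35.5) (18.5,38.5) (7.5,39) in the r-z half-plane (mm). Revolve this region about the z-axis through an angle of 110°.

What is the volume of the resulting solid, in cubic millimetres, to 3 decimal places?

Volume = 10264.383 mm³

Profile (r,z), 8 vertices: (3,23.5) (8.5,4) (15,1) (17,12) (20,31) (19.5,35.5) (18.5,38.5) (7.5,39)
edge 0: (3,23.5)→(8.5,4)  cross = 3·4 − 8.5·23.5 = -187.7500; (r_i+r_j)·cross = 11.5·-187.7500 = -2159.1250
edge 1: (8.5,4)→(15,1)  cross = 8.5·1 − 15·4 = -51.5000; (r_i+r_j)·cross = 23.5·-51.5000 = -1210.2500
edge 2: (15,1)→(17,12)  cross = 15·12 − 17·1 = 163.0000; (r_i+r_j)·cross = 32·163.0000 = 5216.0000
edge 3: (17,12)→(20,31)  cross = 17·31 − 20·12 = 287.0000; (r_i+r_j)·cross = 37·287.0000 = 10619.0000
edge 4: (20,31)→(19.5,35.5)  cross = 20·35.5 − 19.5·31 = 105.5000; (r_i+r_j)·cross = 39.5·105.5000 = 4167.2500
edge 5: (19.5,35.5)→(18.5,38.5)  cross = 19.5·38.5 − 18.5·35.5 = 94.0000; (r_i+r_j)·cross = 38·94.0000 = 3572.0000
edge 6: (18.5,38.5)→(7.5,39)  cross = 18.5·39 − 7.5·38.5 = 432.7500; (r_i+r_j)·cross = 26·432.7500 = 11251.5000
edge 7: (7.5,39)→(3,23.5)  cross = 7.5·23.5 − 3·39 = 59.2500; (r_i+r_j)·cross = 10.5·59.2500 = 622.1250
Σcross = 902.2500 → A = |Σcross|/2 = 451.1250 mm²
Σ(r_i+r_j)·cross = 32078.5000 → first moment M = |Σ|/6 = 5346.4167
R_c = M/A = 5346.4167/451.1250 = 11.8513 mm
θ = 110° = 1.919862 rad
V = θ·R_c·A = 1.919862·11.8513·451.1250 = 10264.383 mm³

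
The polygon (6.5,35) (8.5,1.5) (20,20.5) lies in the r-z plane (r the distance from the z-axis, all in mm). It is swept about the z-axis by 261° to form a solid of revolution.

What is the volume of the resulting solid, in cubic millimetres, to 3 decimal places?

Profile (r,z), 3 vertices: (6.5,35) (8.5,1.5) (20,20.5)
edge 0: (6.5,35)→(8.5,1.5)  cross = 6.5·1.5 − 8.5·35 = -287.7500; (r_i+r_j)·cross = 15·-287.7500 = -4316.2500
edge 1: (8.5,1.5)→(20,20.5)  cross = 8.5·20.5 − 20·1.5 = 144.2500; (r_i+r_j)·cross = 28.5·144.2500 = 4111.1250
edge 2: (20,20.5)→(6.5,35)  cross = 20·35 − 6.5·20.5 = 566.7500; (r_i+r_j)·cross = 26.5·566.7500 = 15018.8750
Σcross = 423.2500 → A = |Σcross|/2 = 211.6250 mm²
Σ(r_i+r_j)·cross = 14813.7500 → first moment M = |Σ|/6 = 2468.9583
R_c = M/A = 2468.9583/211.6250 = 11.6667 mm
θ = 261° = 4.555309 rad
V = θ·R_c·A = 4.555309·11.6667·211.6250 = 11246.869 mm³

Volume = 11246.869 mm³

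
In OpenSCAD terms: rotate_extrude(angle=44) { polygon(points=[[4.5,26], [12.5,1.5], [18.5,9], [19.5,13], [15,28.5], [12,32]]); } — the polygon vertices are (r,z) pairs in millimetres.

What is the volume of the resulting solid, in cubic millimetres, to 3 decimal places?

Volume = 2384.581 mm³

Profile (r,z), 6 vertices: (4.5,26) (12.5,1.5) (18.5,9) (19.5,13) (15,28.5) (12,32)
edge 0: (4.5,26)→(12.5,1.5)  cross = 4.5·1.5 − 12.5·26 = -318.2500; (r_i+r_j)·cross = 17·-318.2500 = -5410.2500
edge 1: (12.5,1.5)→(18.5,9)  cross = 12.5·9 − 18.5·1.5 = 84.7500; (r_i+r_j)·cross = 31·84.7500 = 2627.2500
edge 2: (18.5,9)→(19.5,13)  cross = 18.5·13 − 19.5·9 = 65.0000; (r_i+r_j)·cross = 38·65.0000 = 2470.0000
edge 3: (19.5,13)→(15,28.5)  cross = 19.5·28.5 − 15·13 = 360.7500; (r_i+r_j)·cross = 34.5·360.7500 = 12445.8750
edge 4: (15,28.5)→(12,32)  cross = 15·32 − 12·28.5 = 138.0000; (r_i+r_j)·cross = 27·138.0000 = 3726.0000
edge 5: (12,32)→(4.5,26)  cross = 12·26 − 4.5·32 = 168.0000; (r_i+r_j)·cross = 16.5·168.0000 = 2772.0000
Σcross = 498.2500 → A = |Σcross|/2 = 249.1250 mm²
Σ(r_i+r_j)·cross = 18630.8750 → first moment M = |Σ|/6 = 3105.1458
R_c = M/A = 3105.1458/249.1250 = 12.4642 mm
θ = 44° = 0.767945 rad
V = θ·R_c·A = 0.767945·12.4642·249.1250 = 2384.581 mm³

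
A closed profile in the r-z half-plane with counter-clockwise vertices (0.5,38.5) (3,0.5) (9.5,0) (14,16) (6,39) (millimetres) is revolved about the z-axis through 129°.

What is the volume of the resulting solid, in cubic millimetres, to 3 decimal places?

Volume = 5059.814 mm³

Profile (r,z), 5 vertices: (0.5,38.5) (3,0.5) (9.5,0) (14,16) (6,39)
edge 0: (0.5,38.5)→(3,0.5)  cross = 0.5·0.5 − 3·38.5 = -115.2500; (r_i+r_j)·cross = 3.5·-115.2500 = -403.3750
edge 1: (3,0.5)→(9.5,0)  cross = 3·0 − 9.5·0.5 = -4.7500; (r_i+r_j)·cross = 12.5·-4.7500 = -59.3750
edge 2: (9.5,0)→(14,16)  cross = 9.5·16 − 14·0 = 152.0000; (r_i+r_j)·cross = 23.5·152.0000 = 3572.0000
edge 3: (14,16)→(6,39)  cross = 14·39 − 6·16 = 450.0000; (r_i+r_j)·cross = 20·450.0000 = 9000.0000
edge 4: (6,39)→(0.5,38.5)  cross = 6·38.5 − 0.5·39 = 211.5000; (r_i+r_j)·cross = 6.5·211.5000 = 1374.7500
Σcross = 693.5000 → A = |Σcross|/2 = 346.7500 mm²
Σ(r_i+r_j)·cross = 13484.0000 → first moment M = |Σ|/6 = 2247.3333
R_c = M/A = 2247.3333/346.7500 = 6.4811 mm
θ = 129° = 2.251475 rad
V = θ·R_c·A = 2.251475·6.4811·346.7500 = 5059.814 mm³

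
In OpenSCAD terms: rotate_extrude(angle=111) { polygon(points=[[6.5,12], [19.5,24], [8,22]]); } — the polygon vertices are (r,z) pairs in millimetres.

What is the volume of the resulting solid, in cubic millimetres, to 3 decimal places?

Volume = 1229.550 mm³

Profile (r,z), 3 vertices: (6.5,12) (19.5,24) (8,22)
edge 0: (6.5,12)→(19.5,24)  cross = 6.5·24 − 19.5·12 = -78.0000; (r_i+r_j)·cross = 26·-78.0000 = -2028.0000
edge 1: (19.5,24)→(8,22)  cross = 19.5·22 − 8·24 = 237.0000; (r_i+r_j)·cross = 27.5·237.0000 = 6517.5000
edge 2: (8,22)→(6.5,12)  cross = 8·12 − 6.5·22 = -47.0000; (r_i+r_j)·cross = 14.5·-47.0000 = -681.5000
Σcross = 112.0000 → A = |Σcross|/2 = 56.0000 mm²
Σ(r_i+r_j)·cross = 3808.0000 → first moment M = |Σ|/6 = 634.6667
R_c = M/A = 634.6667/56.0000 = 11.3333 mm
θ = 111° = 1.937315 rad
V = θ·R_c·A = 1.937315·11.3333·56.0000 = 1229.550 mm³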